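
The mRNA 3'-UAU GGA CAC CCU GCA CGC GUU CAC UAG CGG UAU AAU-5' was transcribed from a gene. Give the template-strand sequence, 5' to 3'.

Written 5'→3' the mRNA is UAAUAUGGCGAUCACUUGCGCACGUCCCACAGGUAU, so the coding DNA strand is TAATATGGCGATCACTTGCGCACGTCCCACAGGTAT. The template is its reverse complement.

5'-ATACCTGTGGGACGTGCGCAAGTGATCGCCATATTA-3'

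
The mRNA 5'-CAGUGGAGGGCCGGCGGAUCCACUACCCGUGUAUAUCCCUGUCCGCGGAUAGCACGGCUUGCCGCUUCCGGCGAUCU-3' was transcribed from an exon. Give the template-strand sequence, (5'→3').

5′-AGATCGCCGGAAGCGGCAAGCCGTGCTATCCGCGGACAGGGATATACACGGGTAGTGGATCCGCCGGCCCTCCACTG-3′

Replace U with T to get the coding DNA strand: CAGTGGAGGGCCGGCGGATCCACTACCCGTGTATATCCCTGTCCGCGGATAGCACGGCTTGCCGCTTCCGGCGATCT. The template strand is its reverse complement (complement GTCACCTCCCGGCCGCCTAGGTGATGGGCACATATAGGGACAGGCGCCTATCGTGCCGAACGGCGAAGGCCGCTAGA, then reverse).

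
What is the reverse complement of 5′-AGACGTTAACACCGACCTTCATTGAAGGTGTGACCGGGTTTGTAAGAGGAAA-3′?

5′-TTTCCTCTTACAAACCCGGTCACACCTTCAATGAAGGTCGGTGTTAACGTCT-3′

Reading the sequence 3'→5' and pairing each base (A↔T, G↔C) gives the reverse complement directly.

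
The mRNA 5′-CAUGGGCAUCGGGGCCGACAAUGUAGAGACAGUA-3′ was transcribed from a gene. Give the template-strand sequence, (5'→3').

Replace U with T to get the coding DNA strand: CATGGGCATCGGGGCCGACAATGTAGAGACAGTA. The template strand is its reverse complement (complement GTACCCGTAGCCCCGGCTGTTACATCTCTGTCAT, then reverse).

5'-TACTGTCTCTACATTGTCGGCCCCGATGCCCATG-3'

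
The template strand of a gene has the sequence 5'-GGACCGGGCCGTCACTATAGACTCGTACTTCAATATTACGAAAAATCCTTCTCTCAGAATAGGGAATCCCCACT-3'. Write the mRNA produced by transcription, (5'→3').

5'-AGUGGGGAUUCCCUAUUCUGAGAGAAGGAUUUUUCGUAAUAUUGAAGUACGAGUCUAUAGUGACGGCCCGGUCC-3'

The mRNA has the sequence of the coding strand (reverse complement of the template) with T→U. Reverse complement of GGACCGGGCCGTCACTATAGACTCGTACTTCAATATTACGAAAAATCCTTCTCTCAGAATAGGGAATCCCCACT is AGTGGGGATTCCCTATTCTGAGAGAAGGATTTTTCGTAATATTGAAGTACGAGTCTATAGTGACGGCCCGGTCC; then T→U.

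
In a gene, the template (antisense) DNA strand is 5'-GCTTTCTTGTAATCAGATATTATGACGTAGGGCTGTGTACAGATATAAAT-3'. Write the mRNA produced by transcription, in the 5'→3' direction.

The mRNA has the sequence of the coding strand (reverse complement of the template) with T→U. Reverse complement of GCTTTCTTGTAATCAGATATTATGACGTAGGGCTGTGTACAGATATAAAT is ATTTATATCTGTACACAGCCCTACGTCATAATATCTGATTACAAGAAAGC; then T→U.

5′-AUUUAUAUCUGUACACAGCCCUACGUCAUAAUAUCUGAUUACAAGAAAGC-3′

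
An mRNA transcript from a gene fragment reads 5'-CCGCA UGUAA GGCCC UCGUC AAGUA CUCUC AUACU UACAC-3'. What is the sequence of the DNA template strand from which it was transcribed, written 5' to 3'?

Replace U with T to get the coding DNA strand: CCGCATGTAAGGCCCTCGTCAAGTACTCTCATACTTACAC. The template strand is its reverse complement (complement GGCGTACATTCCGGGAGCAGTTCATGAGAGTATGAATGTG, then reverse).

5'-GTGTAAGTATGAGAGTACTTGACGAGGGCCTTACATGCGG-3'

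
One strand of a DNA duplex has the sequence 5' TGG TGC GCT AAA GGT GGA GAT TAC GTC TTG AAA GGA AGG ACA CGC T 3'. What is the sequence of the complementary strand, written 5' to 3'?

Pairing A↔T and G↔C gives ACCACGCGATTTCCACCTCTAATGCAGAACTTTCCTTCCTGTGCGA, running 3'→5'. Reverse for the 5'→3' convention.

5'-AGCGTGTCCTTCCTTTCAAGACGTAATCTCCACCTTTAGCGCACCA-3'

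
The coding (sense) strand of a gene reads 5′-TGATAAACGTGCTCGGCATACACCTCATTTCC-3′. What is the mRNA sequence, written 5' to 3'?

5′-UGAUAAACGUGCUCGGCAUACACCUCAUUUCC-3′

The mRNA is synthesized from the template strand, so it matches the coding strand with T replaced by U.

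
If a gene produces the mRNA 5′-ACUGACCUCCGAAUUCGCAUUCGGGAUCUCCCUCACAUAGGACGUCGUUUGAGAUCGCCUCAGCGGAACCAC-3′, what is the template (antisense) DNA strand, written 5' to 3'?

Replace U with T to get the coding DNA strand: ACTGACCTCCGAATTCGCATTCGGGATCTCCCTCACATAGGACGTCGTTTGAGATCGCCTCAGCGGAACCAC. The template strand is its reverse complement (complement TGACTGGAGGCTTAAGCGTAAGCCCTAGAGGGAGTGTATCCTGCAGCAAACTCTAGCGGAGTCGCCTTGGTG, then reverse).

5'-GTGGTTCCGCTGAGGCGATCTCAAACGACGTCCTATGTGAGGGAGATCCCGAATGCGAATTCGGAGGTCAGT-3'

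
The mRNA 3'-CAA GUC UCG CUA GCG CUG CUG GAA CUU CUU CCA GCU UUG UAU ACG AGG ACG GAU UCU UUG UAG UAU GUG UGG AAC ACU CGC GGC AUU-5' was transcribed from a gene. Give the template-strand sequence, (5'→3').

5'-GTTCAGAGCGATCGCGACGACCTTGAAGAAGGTCGAAACATATGCTCCTGCCTAAGAAACATCATACACACCTTGTGAGCGCCGTAA-3'

Written 5'→3' the mRNA is UUACGGCGCUCACAAGGUGUGUAUGAUGUUUCUUAGGCAGGAGCAUAUGUUUCGACCUUCUUCAAGGUCGUCGCGAUCGCUCUGAAC, so the coding DNA strand is TTACGGCGCTCACAAGGTGTGTATGATGTTTCTTAGGCAGGAGCATATGTTTCGACCTTCTTCAAGGTCGTCGCGATCGCTCTGAAC. The template is its reverse complement.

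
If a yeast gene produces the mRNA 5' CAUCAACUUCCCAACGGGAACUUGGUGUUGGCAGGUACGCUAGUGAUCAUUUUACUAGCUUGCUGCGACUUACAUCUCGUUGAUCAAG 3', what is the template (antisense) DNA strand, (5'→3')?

Replace U with T to get the coding DNA strand: CATCAACTTCCCAACGGGAACTTGGTGTTGGCAGGTACGCTAGTGATCATTTTACTAGCTTGCTGCGACTTACATCTCGTTGATCAAG. The template strand is its reverse complement (complement GTAGTTGAAGGGTTGCCCTTGAACCACAACCGTCCATGCGATCACTAGTAAAATGATCGAACGACGCTGAATGTAGAGCAACTAGTTC, then reverse).

5'-CTTGATCAACGAGATGTAAGTCGCAGCAAGCTAGTAAAATGATCACTAGCGTACCTGCCAACACCAAGTTCCCGTTGGGAAGTTGATG-3'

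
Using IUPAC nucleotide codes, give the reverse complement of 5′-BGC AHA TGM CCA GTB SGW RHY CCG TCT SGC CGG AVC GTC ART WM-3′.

5'-KWAYTGACGBTCCGGCSAGACGGRDYWCSVACTGGKCATDTGCV-3'

Standard pairs A↔T, G↔C; ambiguity codes pair R↔Y, M↔K, W↔W, S↔S, B↔V, H↔D. Complement (VCGTDTACKGGTCAVSCWYDRGGCAGASCGGCCTBGCAGTYAWK), then reverse for 5'→3'.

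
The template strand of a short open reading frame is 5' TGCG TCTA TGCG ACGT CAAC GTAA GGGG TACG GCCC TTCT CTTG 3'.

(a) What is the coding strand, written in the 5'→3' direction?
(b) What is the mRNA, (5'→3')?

(a) 5'-CAAGAGAAGGGCCGTACCCCTTACGTTGACGTCGCATAGACGCA-3'
(b) 5'-CAAGAGAAGGGCCGUACCCCUUACGUUGACGUCGCAUAGACGCA-3'

(a) The coding strand is the reverse complement of the template: complement ACGCAGATACGCTGCAGTTGCATTCCCCATGCCGGGAAGAGAAC, then reverse.
(b) mRNA has the coding-strand sequence with T→U.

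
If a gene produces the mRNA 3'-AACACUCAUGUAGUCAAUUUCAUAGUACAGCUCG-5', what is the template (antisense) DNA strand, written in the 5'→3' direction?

Written 5'→3' the mRNA is GCUCGACAUGAUACUUUAACUGAUGUACUCACAA, so the coding DNA strand is GCTCGACATGATACTTTAACTGATGTACTCACAA. The template is its reverse complement.

5'-TTGTGAGTACATCAGTTAAAGTATCATGTCGAGC-3'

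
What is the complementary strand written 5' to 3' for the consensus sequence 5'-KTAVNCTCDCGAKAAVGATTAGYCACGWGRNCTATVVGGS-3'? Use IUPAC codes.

5'-SCCBBATAGNYCWCGTGRCTAATCBTTMTCGHGAGNBTAM-3'

Standard pairs A↔T, G↔C; ambiguity codes pair R↔Y, K↔M, W↔W, S↔S, D↔H, V↔B, N↔N. Complement (MATBNGAGHGCTMTTBCTAATCRGTGCWCYNGATABBCCS), then reverse for 5'→3'.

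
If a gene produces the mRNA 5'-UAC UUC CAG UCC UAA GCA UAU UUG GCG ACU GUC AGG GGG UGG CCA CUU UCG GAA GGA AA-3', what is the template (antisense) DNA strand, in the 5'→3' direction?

5'-TTTCCTTCCGAAAGTGGCCACCCCCTGACAGTCGCCAAATATGCTTAGGACTGGAAGTA-3'

Replace U with T to get the coding DNA strand: TACTTCCAGTCCTAAGCATATTTGGCGACTGTCAGGGGGTGGCCACTTTCGGAAGGAAA. The template strand is its reverse complement (complement ATGAAGGTCAGGATTCGTATAAACCGCTGACAGTCCCCCACCGGTGAAAGCCTTCCTTT, then reverse).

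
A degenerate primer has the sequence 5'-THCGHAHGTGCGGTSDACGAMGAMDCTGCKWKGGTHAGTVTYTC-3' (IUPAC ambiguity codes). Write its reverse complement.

Standard pairs A↔T, G↔C; ambiguity codes pair Y↔R, M↔K, W↔W, S↔S, D↔H, V↔B. Complement (ADGCDTDCACGCCASHTGCTKCTKHGACGMWMCCADTCABARAG), then reverse for 5'→3'.

5′-GARABACTDACCMWMGCAGHKTCKTCGTHSACCGCACDTDCGDA-3′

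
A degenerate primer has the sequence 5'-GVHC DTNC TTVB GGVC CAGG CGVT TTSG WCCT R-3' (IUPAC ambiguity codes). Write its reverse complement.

5'-YAGGWCSAAABCGCCTGGBCCVBAAGNAHGDBC-3'

Standard pairs A↔T, G↔C; ambiguity codes pair R↔Y, W↔W, S↔S, B↔V, D↔H, N↔N. Complement (CBDGHANGAABVCCBGGTCCGCBAAASCWGGAY), then reverse for 5'→3'.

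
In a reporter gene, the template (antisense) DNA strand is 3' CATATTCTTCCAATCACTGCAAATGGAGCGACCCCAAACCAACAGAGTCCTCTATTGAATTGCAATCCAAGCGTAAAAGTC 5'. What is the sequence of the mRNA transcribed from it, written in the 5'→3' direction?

5'-GUAUAAGAAGGUUAGUGACGUUUACCUCGCUGGGGUUUGGUUGUCUCAGGAGAUAACUUAACGUUAGGUUCGCAUUUUCAG-3'

Reading the template 3'→5' as shown, RNA polymerase pairs each base (A→U, T→A, G↔C) to build mRNA 5'→3' directly.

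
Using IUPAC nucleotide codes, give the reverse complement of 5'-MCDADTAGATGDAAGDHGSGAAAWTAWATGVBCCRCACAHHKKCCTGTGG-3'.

Standard pairs A↔T, G↔C; ambiguity codes pair R↔Y, M↔K, W↔W, S↔S, B↔V, D↔H. Complement (KGHTHATCTACHTTCHDCSCTTTWATWTACBVGGYGTGTDDMMGGACACC), then reverse for 5'→3'.

5'-CCACAGGMMDDTGTGYGGVBCATWTAWTTTCSCDHCTTHCATCTAHTHGK-3'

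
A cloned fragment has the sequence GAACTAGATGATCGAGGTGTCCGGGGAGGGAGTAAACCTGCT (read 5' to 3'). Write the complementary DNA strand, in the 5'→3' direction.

5'-AGCAGGTTTACTCCCTCCCCGGACACCTCGATCATCTAGTTC-3'

Pairing A↔T and G↔C gives CTTGATCTACTAGCTCCACAGGCCCCTCCCTCATTTGGACGA, running 3'→5'. Reverse for the 5'→3' convention.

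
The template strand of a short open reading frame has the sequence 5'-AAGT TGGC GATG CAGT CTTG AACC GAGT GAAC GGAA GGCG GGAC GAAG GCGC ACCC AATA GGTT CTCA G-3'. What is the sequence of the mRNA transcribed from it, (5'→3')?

The mRNA has the sequence of the coding strand (reverse complement of the template) with T→U. Reverse complement of AAGTTGGCGATGCAGTCTTGAACCGAGTGAACGGAAGGCGGGACGAAGGCGCACCCAATAGGTTCTCAG is CTGAGAACCTATTGGGTGCGCCTTCGTCCCGCCTTCCGTTCACTCGGTTCAAGACTGCATCGCCAACTT; then T→U.

5'-CUGAGAACCUAUUGGGUGCGCCUUCGUCCCGCCUUCCGUUCACUCGGUUCAAGACUGCAUCGCCAACUU-3'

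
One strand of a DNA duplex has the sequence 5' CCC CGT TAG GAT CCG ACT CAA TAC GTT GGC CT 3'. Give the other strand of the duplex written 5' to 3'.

5′-AGGCCAACGTATTGAGTCGGATCCTAACGGGG-3′

The complement of CCCCGTTAGGATCCGACTCAATACGTTGGCCT is GGGGCAATCCTAGGCTGAGTTATGCAACCGGA (A↔T, G↔C). DNA strands are antiparallel, so the complementary strand runs 3'→5'; reversing gives the 5'→3' form.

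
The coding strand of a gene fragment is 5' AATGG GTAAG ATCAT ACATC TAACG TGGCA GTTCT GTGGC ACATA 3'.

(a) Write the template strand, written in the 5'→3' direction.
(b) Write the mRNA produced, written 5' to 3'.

(a) The template strand is the reverse complement of the coding strand: complement TTACCCATTCTAGTATGTAGATTGCACCGTCAAGACACCGTGTAT, then reverse.
(b) mRNA matches the coding strand with T→U.

(a) 5'-TATGTGCCACAGAACTGCCACGTTAGATGTATGATCTTACCCATT-3'
(b) 5'-AAUGGGUAAGAUCAUACAUCUAACGUGGCAGUUCUGUGGCACAUA-3'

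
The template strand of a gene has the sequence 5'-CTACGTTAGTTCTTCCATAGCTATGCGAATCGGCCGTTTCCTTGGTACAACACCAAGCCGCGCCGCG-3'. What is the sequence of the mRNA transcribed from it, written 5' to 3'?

The mRNA has the sequence of the coding strand (reverse complement of the template) with T→U. Reverse complement of CTACGTTAGTTCTTCCATAGCTATGCGAATCGGCCGTTTCCTTGGTACAACACCAAGCCGCGCCGCG is CGCGGCGCGGCTTGGTGTTGTACCAAGGAAACGGCCGATTCGCATAGCTATGGAAGAACTAACGTAG; then T→U.

5'-CGCGGCGCGGCUUGGUGUUGUACCAAGGAAACGGCCGAUUCGCAUAGCUAUGGAAGAACUAACGUAG-3'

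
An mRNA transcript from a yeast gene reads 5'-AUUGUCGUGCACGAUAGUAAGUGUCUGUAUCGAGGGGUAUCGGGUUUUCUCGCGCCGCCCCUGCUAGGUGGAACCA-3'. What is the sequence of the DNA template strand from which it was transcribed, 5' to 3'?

5'-TGGTTCCACCTAGCAGGGGCGGCGCGAGAAAACCCGATACCCCTCGATACAGACACTTACTATCGTGCACGACAAT-3'

Replace U with T to get the coding DNA strand: ATTGTCGTGCACGATAGTAAGTGTCTGTATCGAGGGGTATCGGGTTTTCTCGCGCCGCCCCTGCTAGGTGGAACCA. The template strand is its reverse complement (complement TAACAGCACGTGCTATCATTCACAGACATAGCTCCCCATAGCCCAAAAGAGCGCGGCGGGGACGATCCACCTTGGT, then reverse).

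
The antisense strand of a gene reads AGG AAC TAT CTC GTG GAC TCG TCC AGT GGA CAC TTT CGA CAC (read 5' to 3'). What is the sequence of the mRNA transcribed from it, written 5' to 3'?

5'-GUGUCGAAAGUGUCCACUGGACGAGUCCACGAGAUAGUUCCU-3'

RNA polymerase reads the template 3'→5' and synthesizes mRNA 5'→3' by base-pairing (A→U, T→A, G↔C). The complement of the template is TCCTTGATAGAGCACCTGAGCAGGTCACCTGTGAAAGCTGTG; antiparallel, so 5'→3' the coding strand is GTGTCGAAAGTGTCCACTGGACGAGTCCACGAGATAGTTCCT. Replace T with U for the mRNA.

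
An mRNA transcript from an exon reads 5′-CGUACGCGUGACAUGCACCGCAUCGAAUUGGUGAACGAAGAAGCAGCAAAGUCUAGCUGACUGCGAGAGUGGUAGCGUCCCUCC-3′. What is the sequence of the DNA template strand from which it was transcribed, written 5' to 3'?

5′-GGAGGGACGCTACCACTCTCGCAGTCAGCTAGACTTTGCTGCTTCTTCGTTCACCAATTCGATGCGGTGCATGTCACGCGTACG-3′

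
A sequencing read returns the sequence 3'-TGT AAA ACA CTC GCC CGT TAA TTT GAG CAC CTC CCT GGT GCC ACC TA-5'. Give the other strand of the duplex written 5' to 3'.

5′-ACATTTTGTGAGCGGGCAATTAAACTCGTGGAGGGACCACGGTGGAT-3′

The strand is given 3'→5', so its complement runs 5'→3' in the same left-to-right order: pair each base A↔T, G↔C.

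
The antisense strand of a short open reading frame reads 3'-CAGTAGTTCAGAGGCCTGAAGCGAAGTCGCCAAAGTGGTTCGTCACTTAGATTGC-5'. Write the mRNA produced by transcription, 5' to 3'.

Reading the template 3'→5' as shown, RNA polymerase pairs each base (A→U, T→A, G↔C) to build mRNA 5'→3' directly.

5′-GUCAUCAAGUCUCCGGACUUCGCUUCAGCGGUUUCACCAAGCAGUGAAUCUAACG-3′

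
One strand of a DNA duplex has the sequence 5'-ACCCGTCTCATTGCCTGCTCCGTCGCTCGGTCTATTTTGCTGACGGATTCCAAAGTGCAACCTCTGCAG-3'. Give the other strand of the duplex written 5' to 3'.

5'-CTGCAGAGGTTGCACTTTGGAATCCGTCAGCAAAATAGACCGAGCGACGGAGCAGGCAATGAGACGGGT-3'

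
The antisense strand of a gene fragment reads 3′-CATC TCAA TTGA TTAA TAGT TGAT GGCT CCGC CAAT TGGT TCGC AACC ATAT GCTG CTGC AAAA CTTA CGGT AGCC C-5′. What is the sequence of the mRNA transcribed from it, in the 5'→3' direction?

5'-GUAGAGUUAACUAAUUAUCAACUACCGAGGCGGUUAACCAAGCGUUGGUAUACGACGACGUUUUGAAUGCCAUCGGG-3'

Reading the template 3'→5' as shown, RNA polymerase pairs each base (A→U, T→A, G↔C) to build mRNA 5'→3' directly.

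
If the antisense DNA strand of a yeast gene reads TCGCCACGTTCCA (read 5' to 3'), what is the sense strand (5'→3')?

The coding strand is complementary and antiparallel to the template: take the complement (A↔T, G↔C) and reverse.

5'-TGGAACGTGGCGA-3'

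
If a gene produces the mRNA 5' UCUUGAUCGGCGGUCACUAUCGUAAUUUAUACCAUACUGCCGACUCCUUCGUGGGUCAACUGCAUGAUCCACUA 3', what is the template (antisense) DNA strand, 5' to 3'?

Replace U with T to get the coding DNA strand: TCTTGATCGGCGGTCACTATCGTAATTTATACCATACTGCCGACTCCTTCGTGGGTCAACTGCATGATCCACTA. The template strand is its reverse complement (complement AGAACTAGCCGCCAGTGATAGCATTAAATATGGTATGACGGCTGAGGAAGCACCCAGTTGACGTACTAGGTGAT, then reverse).

5'-TAGTGGATCATGCAGTTGACCCACGAAGGAGTCGGCAGTATGGTATAAATTACGATAGTGACCGCCGATCAAGA-3'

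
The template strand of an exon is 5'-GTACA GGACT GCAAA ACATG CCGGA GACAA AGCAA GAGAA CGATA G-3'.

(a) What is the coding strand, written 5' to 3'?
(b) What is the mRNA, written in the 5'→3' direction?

(a) 5'-CTATCGTTCTCTTGCTTTGTCTCCGGCATGTTTTGCAGTCCTGTAC-3'
(b) 5'-CUAUCGUUCUCUUGCUUUGUCUCCGGCAUGUUUUGCAGUCCUGUAC-3'

(a) The coding strand is the reverse complement of the template: complement CATGTCCTGACGTTTTGTACGGCCTCTGTTTCGTTCTCTTGCTATC, then reverse.
(b) mRNA has the coding-strand sequence with T→U.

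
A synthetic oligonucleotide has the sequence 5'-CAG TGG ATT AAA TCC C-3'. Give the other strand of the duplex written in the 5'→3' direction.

Pairing A↔T and G↔C gives GTCACCTAATTTAGGG, running 3'→5'. Reverse for the 5'→3' convention.

5'-GGGATTTAATCCACTG-3'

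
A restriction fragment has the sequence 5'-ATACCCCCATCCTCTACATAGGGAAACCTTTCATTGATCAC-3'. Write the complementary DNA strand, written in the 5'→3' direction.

5'-GTGATCAATGAAAGGTTTCCCTATGTAGAGGATGGGGGTAT-3'

Pairing A↔T and G↔C gives TATGGGGGTAGGAGATGTATCCCTTTGGAAAGTAACTAGTG, running 3'→5'. Reverse for the 5'→3' convention.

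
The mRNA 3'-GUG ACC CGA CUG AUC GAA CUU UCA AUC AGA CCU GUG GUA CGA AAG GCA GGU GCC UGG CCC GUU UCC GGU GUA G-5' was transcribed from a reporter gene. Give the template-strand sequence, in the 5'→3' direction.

5'-CACTGGGCTGACTAGCTTGAAAGTTAGTCTGGACACCATGCTTTCCGTCCACGGACCGGGCAAAGGCCACATC-3'

Written 5'→3' the mRNA is GAUGUGGCCUUUGCCCGGUCCGUGGACGGAAAGCAUGGUGUCCAGACUAACUUUCAAGCUAGUCAGCCCAGUG, so the coding DNA strand is GATGTGGCCTTTGCCCGGTCCGTGGACGGAAAGCATGGTGTCCAGACTAACTTTCAAGCTAGTCAGCCCAGTG. The template is its reverse complement.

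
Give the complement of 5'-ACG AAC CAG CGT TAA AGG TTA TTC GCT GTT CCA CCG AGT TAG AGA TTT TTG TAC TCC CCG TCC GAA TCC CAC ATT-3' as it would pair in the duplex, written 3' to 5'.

Base-pairing A↔T, G↔C gives the complement. The complementary strand is antiparallel, so paired with a 5'→3' strand it runs 3'→5'.

3'-TGCTTGGTCGCAATTTCCAATAAGCGACAAGGTGGCTCAATCTCTAAAAACATGAGGGGCAGGCTTAGGGTGTAA-5'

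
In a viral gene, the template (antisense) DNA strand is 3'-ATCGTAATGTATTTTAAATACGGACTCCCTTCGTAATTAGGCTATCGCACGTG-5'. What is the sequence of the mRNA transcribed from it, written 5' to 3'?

5'-UAGCAUUACAUAAAAUUUAUGCCUGAGGGAAGCAUUAAUCCGAUAGCGUGCAC-3'

Reading the template 3'→5' as shown, RNA polymerase pairs each base (A→U, T→A, G↔C) to build mRNA 5'→3' directly.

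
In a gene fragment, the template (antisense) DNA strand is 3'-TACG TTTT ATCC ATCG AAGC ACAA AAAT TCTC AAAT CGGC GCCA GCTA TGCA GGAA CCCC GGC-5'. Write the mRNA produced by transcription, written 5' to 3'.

5'-AUGCAAAAUAGGUAGCUUCGUGUUUUUAAGAGUUUAGCCGCGGUCGAUACGUCCUUGGGGCCG-3'

Reading the template 3'→5' as shown, RNA polymerase pairs each base (A→U, T→A, G↔C) to build mRNA 5'→3' directly.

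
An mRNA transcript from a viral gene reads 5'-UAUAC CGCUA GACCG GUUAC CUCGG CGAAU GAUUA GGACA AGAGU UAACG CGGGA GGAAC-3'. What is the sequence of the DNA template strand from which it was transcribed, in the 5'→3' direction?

Replace U with T to get the coding DNA strand: TATACCGCTAGACCGGTTACCTCGGCGAATGATTAGGACAAGAGTTAACGCGGGAGGAAC. The template strand is its reverse complement (complement ATATGGCGATCTGGCCAATGGAGCCGCTTACTAATCCTGTTCTCAATTGCGCCCTCCTTG, then reverse).

5'-GTTCCTCCCGCGTTAACTCTTGTCCTAATCATTCGCCGAGGTAACCGGTCTAGCGGTATA-3'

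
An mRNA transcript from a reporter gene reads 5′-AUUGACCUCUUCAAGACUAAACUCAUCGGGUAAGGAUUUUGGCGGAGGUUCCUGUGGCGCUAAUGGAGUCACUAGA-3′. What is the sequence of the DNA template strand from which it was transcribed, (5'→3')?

5′-TCTAGTGACTCCATTAGCGCCACAGGAACCTCCGCCAAAATCCTTACCCGATGAGTTTAGTCTTGAAGAGGTCAAT-3′

Replace U with T to get the coding DNA strand: ATTGACCTCTTCAAGACTAAACTCATCGGGTAAGGATTTTGGCGGAGGTTCCTGTGGCGCTAATGGAGTCACTAGA. The template strand is its reverse complement (complement TAACTGGAGAAGTTCTGATTTGAGTAGCCCATTCCTAAAACCGCCTCCAAGGACACCGCGATTACCTCAGTGATCT, then reverse).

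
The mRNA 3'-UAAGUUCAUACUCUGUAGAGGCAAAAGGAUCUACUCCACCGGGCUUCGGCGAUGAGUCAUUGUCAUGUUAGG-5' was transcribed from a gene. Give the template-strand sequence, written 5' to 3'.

Written 5'→3' the mRNA is GGAUUGUACUGUUACUGAGUAGCGGCUUCGGGCCACCUCAUCUAGGAAAACGGAGAUGUCUCAUACUUGAAU, so the coding DNA strand is GGATTGTACTGTTACTGAGTAGCGGCTTCGGGCCACCTCATCTAGGAAAACGGAGATGTCTCATACTTGAAT. The template is its reverse complement.

5'-ATTCAAGTATGAGACATCTCCGTTTTCCTAGATGAGGTGGCCCGAAGCCGCTACTCAGTAACAGTACAATCC-3'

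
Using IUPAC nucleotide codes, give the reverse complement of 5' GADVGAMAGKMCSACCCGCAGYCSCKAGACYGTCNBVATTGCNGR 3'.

5'-YCNGCAATBVNGACRGTCTMGSGRCTGCGGGTSGKMCTKTCBHTC-3'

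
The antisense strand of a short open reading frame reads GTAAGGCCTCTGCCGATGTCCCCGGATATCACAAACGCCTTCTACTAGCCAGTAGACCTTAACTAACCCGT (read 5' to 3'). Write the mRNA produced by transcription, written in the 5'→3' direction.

5'-ACGGGUUAGUUAAGGUCUACUGGCUAGUAGAAGGCGUUUGUGAUAUCCGGGGACAUCGGCAGAGGCCUUAC-3'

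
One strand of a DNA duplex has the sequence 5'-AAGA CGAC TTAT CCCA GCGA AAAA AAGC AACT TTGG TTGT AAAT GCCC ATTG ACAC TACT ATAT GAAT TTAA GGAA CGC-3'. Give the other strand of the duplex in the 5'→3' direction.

5'-GCGTTCCTTAAATTCATATAGTAGTGTCAATGGGCATTTACAACCAAAGTTGCTTTTTTTCGCTGGGATAAGTCGTCTT-3'

Pairing A↔T and G↔C gives TTCTGCTGAATAGGGTCGCTTTTTTTCGTTGAAACCAACATTTACGGGTAACTGTGATGATATACTTAAATTCCTTGCG, running 3'→5'. Reverse for the 5'→3' convention.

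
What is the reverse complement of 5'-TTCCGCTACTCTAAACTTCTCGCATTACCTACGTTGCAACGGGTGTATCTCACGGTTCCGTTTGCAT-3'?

Reading the sequence 3'→5' and pairing each base (A↔T, G↔C) gives the reverse complement directly.

5'-ATGCAAACGGAACCGTGAGATACACCCGTTGCAACGTAGGTAATGCGAGAAGTTTAGAGTAGCGGAA-3'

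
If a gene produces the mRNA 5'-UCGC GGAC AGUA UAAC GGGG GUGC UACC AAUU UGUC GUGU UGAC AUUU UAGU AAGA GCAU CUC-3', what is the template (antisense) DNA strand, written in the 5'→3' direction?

Replace U with T to get the coding DNA strand: TCGCGGACAGTATAACGGGGGTGCTACCAATTTGTCGTGTTGACATTTTAGTAAGAGCATCTC. The template strand is its reverse complement (complement AGCGCCTGTCATATTGCCCCCACGATGGTTAAACAGCACAACTGTAAAATCATTCTCGTAGAG, then reverse).

5'-GAGATGCTCTTACTAAAATGTCAACACGACAAATTGGTAGCACCCCCGTTATACTGTCCGCGA-3'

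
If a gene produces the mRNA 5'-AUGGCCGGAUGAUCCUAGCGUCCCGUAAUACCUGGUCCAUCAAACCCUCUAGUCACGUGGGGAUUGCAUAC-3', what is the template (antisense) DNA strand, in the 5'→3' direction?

5'-GTATGCAATCCCCACGTGACTAGAGGGTTTGATGGACCAGGTATTACGGGACGCTAGGATCATCCGGCCAT-3'

Replace U with T to get the coding DNA strand: ATGGCCGGATGATCCTAGCGTCCCGTAATACCTGGTCCATCAAACCCTCTAGTCACGTGGGGATTGCATAC. The template strand is its reverse complement (complement TACCGGCCTACTAGGATCGCAGGGCATTATGGACCAGGTAGTTTGGGAGATCAGTGCACCCCTAACGTATG, then reverse).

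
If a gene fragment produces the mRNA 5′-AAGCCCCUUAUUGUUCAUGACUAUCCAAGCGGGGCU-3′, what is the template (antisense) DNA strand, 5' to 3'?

5'-AGCCCCGCTTGGATAGTCATGAACAATAAGGGGCTT-3'

Replace U with T to get the coding DNA strand: AAGCCCCTTATTGTTCATGACTATCCAAGCGGGGCT. The template strand is its reverse complement (complement TTCGGGGAATAACAAGTACTGATAGGTTCGCCCCGA, then reverse).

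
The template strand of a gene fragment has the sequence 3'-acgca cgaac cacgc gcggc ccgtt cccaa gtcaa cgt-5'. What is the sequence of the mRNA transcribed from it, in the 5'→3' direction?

5'-UGCGUGCUUGGUGCGCGCCGGGCAAGGGUUCAGUUGCA-3'

Reading the template 3'→5' as shown, RNA polymerase pairs each base (A→U, T→A, G↔C) to build mRNA 5'→3' directly.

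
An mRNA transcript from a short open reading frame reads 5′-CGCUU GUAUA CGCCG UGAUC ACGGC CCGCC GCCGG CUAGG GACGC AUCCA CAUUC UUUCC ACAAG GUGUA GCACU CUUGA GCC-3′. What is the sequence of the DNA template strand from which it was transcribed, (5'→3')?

Replace U with T to get the coding DNA strand: CGCTTGTATACGCCGTGATCACGGCCCGCCGCCGGCTAGGGACGCATCCACATTCTTTCCACAAGGTGTAGCACTCTTGAGCC. The template strand is its reverse complement (complement GCGAACATATGCGGCACTAGTGCCGGGCGGCGGCCGATCCCTGCGTAGGTGTAAGAAAGGTGTTCCACATCGTGAGAACTCGG, then reverse).

5'-GGCTCAAGAGTGCTACACCTTGTGGAAAGAATGTGGATGCGTCCCTAGCCGGCGGCGGGCCGTGATCACGGCGTATACAAGCG-3'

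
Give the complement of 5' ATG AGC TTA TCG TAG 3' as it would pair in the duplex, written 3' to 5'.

Base-pairing A↔T, G↔C gives the complement. The complementary strand is antiparallel, so paired with a 5'→3' strand it runs 3'→5'.

3'-TACTCGAATAGCATC-5'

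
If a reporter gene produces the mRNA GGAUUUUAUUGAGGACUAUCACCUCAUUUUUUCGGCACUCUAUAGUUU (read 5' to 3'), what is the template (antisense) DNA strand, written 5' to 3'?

Replace U with T to get the coding DNA strand: GGATTTTATTGAGGACTATCACCTCATTTTTTCGGCACTCTATAGTTT. The template strand is its reverse complement (complement CCTAAAATAACTCCTGATAGTGGAGTAAAAAAGCCGTGAGATATCAAA, then reverse).

5'-AAACTATAGAGTGCCGAAAAAATGAGGTGATAGTCCTCAATAAAATCC-3'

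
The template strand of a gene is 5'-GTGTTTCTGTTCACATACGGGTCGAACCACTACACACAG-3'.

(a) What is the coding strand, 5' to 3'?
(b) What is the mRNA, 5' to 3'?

(a) The coding strand is the reverse complement of the template: complement CACAAAGACAAGTGTATGCCCAGCTTGGTGATGTGTGTC, then reverse.
(b) mRNA has the coding-strand sequence with T→U.

(a) 5′-CTGTGTGTAGTGGTTCGACCCGTATGTGAACAGAAACAC-3′
(b) 5'-CUGUGUGUAGUGGUUCGACCCGUAUGUGAACAGAAACAC-3'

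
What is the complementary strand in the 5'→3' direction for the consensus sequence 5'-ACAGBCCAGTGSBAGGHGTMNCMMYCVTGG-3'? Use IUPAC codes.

Standard pairs A↔T, G↔C; ambiguity codes pair Y↔R, M↔K, S↔S, B↔V, H↔D, N↔N. Complement (TGTCVGGTCACSVTCCDCAKNGKKRGBACC), then reverse for 5'→3'.

5′-CCABGRKKGNKACDCCTVSCACTGGVCTGT-3′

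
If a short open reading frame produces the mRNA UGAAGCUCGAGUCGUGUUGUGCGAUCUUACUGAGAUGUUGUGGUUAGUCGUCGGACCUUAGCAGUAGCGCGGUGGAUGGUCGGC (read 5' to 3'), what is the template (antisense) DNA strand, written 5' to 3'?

5′-GCCGACCATCCACCGCGCTACTGCTAAGGTCCGACGACTAACCACAACATCTCAGTAAGATCGCACAACACGACTCGAGCTTCA-3′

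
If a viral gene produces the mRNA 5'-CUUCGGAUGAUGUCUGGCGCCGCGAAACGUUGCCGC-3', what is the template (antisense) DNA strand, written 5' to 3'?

5'-GCGGCAACGTTTCGCGGCGCCAGACATCATCCGAAG-3'

Replace U with T to get the coding DNA strand: CTTCGGATGATGTCTGGCGCCGCGAAACGTTGCCGC. The template strand is its reverse complement (complement GAAGCCTACTACAGACCGCGGCGCTTTGCAACGGCG, then reverse).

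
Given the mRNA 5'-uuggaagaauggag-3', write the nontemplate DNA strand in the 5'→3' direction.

The coding DNA strand has the same 5'→3' sequence as the mRNA with U replaced by T.

5′-TTGGAAGAATGGAG-3′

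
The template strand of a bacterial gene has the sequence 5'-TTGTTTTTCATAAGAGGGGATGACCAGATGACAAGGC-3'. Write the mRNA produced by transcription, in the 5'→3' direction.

The mRNA has the sequence of the coding strand (reverse complement of the template) with T→U. Reverse complement of TTGTTTTTCATAAGAGGGGATGACCAGATGACAAGGC is GCCTTGTCATCTGGTCATCCCCTCTTATGAAAAACAA; then T→U.

5'-GCCUUGUCAUCUGGUCAUCCCCUCUUAUGAAAAACAA-3'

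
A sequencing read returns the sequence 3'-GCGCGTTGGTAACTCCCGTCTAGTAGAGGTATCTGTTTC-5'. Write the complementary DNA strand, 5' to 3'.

5'-CGCGCAACCATTGAGGGCAGATCATCTCCATAGACAAAG-3'

The strand is given 3'→5', so its complement runs 5'→3' in the same left-to-right order: pair each base A↔T, G↔C.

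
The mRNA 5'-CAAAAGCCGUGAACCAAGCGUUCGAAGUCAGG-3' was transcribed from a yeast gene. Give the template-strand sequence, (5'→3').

5'-CCTGACTTCGAACGCTTGGTTCACGGCTTTTG-3'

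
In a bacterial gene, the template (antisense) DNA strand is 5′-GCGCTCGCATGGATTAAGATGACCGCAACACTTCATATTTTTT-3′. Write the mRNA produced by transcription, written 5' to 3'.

RNA polymerase reads the template 3'→5' and synthesizes mRNA 5'→3' by base-pairing (A→U, T→A, G↔C). The complement of the template is CGCGAGCGTACCTAATTCTACTGGCGTTGTGAAGTATAAAAAA; antiparallel, so 5'→3' the coding strand is AAAAAATATGAAGTGTTGCGGTCATCTTAATCCATGCGAGCGC. Replace T with U for the mRNA.

5'-AAAAAAUAUGAAGUGUUGCGGUCAUCUUAAUCCAUGCGAGCGC-3'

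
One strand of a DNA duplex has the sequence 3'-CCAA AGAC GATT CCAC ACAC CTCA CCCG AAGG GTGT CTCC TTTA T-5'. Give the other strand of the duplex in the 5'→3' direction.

The strand is given 3'→5', so its complement runs 5'→3' in the same left-to-right order: pair each base A↔T, G↔C.

5'-GGTTTCTGCTAAGGTGTGTGGAGTGGGCTTCCCACAGAGGAAATA-3'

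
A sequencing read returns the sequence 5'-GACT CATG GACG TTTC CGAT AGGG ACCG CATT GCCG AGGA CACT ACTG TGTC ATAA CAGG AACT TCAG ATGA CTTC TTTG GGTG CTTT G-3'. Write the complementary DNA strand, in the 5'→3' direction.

5'-CAAAGCACCCAAAGAAGTCATCTGAAGTTCCTGTTATGACACAGTAGTGTCCTCGGCAATGCGGTCCCTATCGGAAACGTCCATGAGTC-3'

Pairing A↔T and G↔C gives CTGAGTACCTGCAAAGGCTATCCCTGGCGTAACGGCTCCTGTGATGACACAGTATTGTCCTTGAAGTCTACTGAAGAAACCCACGAAAC, running 3'→5'. Reverse for the 5'→3' convention.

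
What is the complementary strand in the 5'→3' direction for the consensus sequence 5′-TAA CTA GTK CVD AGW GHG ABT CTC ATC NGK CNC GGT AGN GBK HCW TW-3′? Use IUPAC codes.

Standard pairs A↔T, G↔C; ambiguity codes pair K↔M, W↔W, B↔V, D↔H, N↔N. Complement (ATTGATCAMGBHTCWCDCTVAGAGTAGNCMGNGCCATCNCVMDGWAW), then reverse for 5'→3'.

5'-WAWGDMVCNCTACCGNGMCNGATGAGAVTCDCWCTHBGMACTAGTTA-3'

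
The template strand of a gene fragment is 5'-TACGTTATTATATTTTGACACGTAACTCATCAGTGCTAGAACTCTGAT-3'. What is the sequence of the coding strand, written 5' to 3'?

The coding strand is complementary and antiparallel to the template: take the complement (A↔T, G↔C) and reverse.

5′-ATCAGAGTTCTAGCACTGATGAGTTACGTGTCAAAATATAATAACGTA-3′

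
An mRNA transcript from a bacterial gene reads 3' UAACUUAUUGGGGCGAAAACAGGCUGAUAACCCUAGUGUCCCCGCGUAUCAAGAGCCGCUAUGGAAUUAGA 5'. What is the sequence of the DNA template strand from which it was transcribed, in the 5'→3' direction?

5'-ATTGAATAACCCCGCTTTTGTCCGACTATTGGGATCACAGGGGCGCATAGTTCTCGGCGATACCTTAATCT-3'

Written 5'→3' the mRNA is AGAUUAAGGUAUCGCCGAGAACUAUGCGCCCCUGUGAUCCCAAUAGUCGGACAAAAGCGGGGUUAUUCAAU, so the coding DNA strand is AGATTAAGGTATCGCCGAGAACTATGCGCCCCTGTGATCCCAATAGTCGGACAAAAGCGGGGTTATTCAAT. The template is its reverse complement.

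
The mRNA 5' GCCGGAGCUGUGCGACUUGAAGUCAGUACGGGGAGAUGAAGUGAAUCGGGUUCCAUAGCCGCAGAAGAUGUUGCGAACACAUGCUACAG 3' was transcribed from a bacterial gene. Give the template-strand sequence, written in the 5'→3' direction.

Replace U with T to get the coding DNA strand: GCCGGAGCTGTGCGACTTGAAGTCAGTACGGGGAGATGAAGTGAATCGGGTTCCATAGCCGCAGAAGATGTTGCGAACACATGCTACAG. The template strand is its reverse complement (complement CGGCCTCGACACGCTGAACTTCAGTCATGCCCCTCTACTTCACTTAGCCCAAGGTATCGGCGTCTTCTACAACGCTTGTGTACGATGTC, then reverse).

5'-CTGTAGCATGTGTTCGCAACATCTTCTGCGGCTATGGAACCCGATTCACTTCATCTCCCCGTACTGACTTCAAGTCGCACAGCTCCGGC-3'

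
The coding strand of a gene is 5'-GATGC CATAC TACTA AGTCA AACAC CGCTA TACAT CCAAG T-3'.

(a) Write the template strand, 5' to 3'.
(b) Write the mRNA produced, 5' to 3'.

(a) 5'-ACTTGGATGTATAGCGGTGTTTGACTTAGTAGTATGGCATC-3'
(b) 5'-GAUGCCAUACUACUAAGUCAAACACCGCUAUACAUCCAAGU-3'

(a) The template strand is the reverse complement of the coding strand: complement CTACGGTATGATGATTCAGTTTGTGGCGATATGTAGGTTCA, then reverse.
(b) mRNA matches the coding strand with T→U.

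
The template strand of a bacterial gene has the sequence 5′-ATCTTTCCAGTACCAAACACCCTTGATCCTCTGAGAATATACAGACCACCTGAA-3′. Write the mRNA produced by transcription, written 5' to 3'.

5′-UUCAGGUGGUCUGUAUAUUCUCAGAGGAUCAAGGGUGUUUGGUACUGGAAAGAU-3′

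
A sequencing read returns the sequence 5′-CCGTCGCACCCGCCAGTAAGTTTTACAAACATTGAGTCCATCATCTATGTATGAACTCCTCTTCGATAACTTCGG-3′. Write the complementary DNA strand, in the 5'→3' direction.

Pairing A↔T and G↔C gives GGCAGCGTGGGCGGTCATTCAAAATGTTTGTAACTCAGGTAGTAGATACATACTTGAGGAGAAGCTATTGAAGCC, running 3'→5'. Reverse for the 5'→3' convention.

5'-CCGAAGTTATCGAAGAGGAGTTCATACATAGATGATGGACTCAATGTTTGTAAAACTTACTGGCGGGTGCGACGG-3'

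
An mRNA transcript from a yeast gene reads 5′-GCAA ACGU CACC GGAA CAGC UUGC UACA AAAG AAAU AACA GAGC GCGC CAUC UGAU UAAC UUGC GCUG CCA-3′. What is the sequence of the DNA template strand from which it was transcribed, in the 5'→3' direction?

5'-TGGCAGCGCAAGTTAATCAGATGGCGCGCTCTGTTATTTCTTTTGTAGCAAGCTGTTCCGGTGACGTTTGC-3'

Replace U with T to get the coding DNA strand: GCAAACGTCACCGGAACAGCTTGCTACAAAAGAAATAACAGAGCGCGCCATCTGATTAACTTGCGCTGCCA. The template strand is its reverse complement (complement CGTTTGCAGTGGCCTTGTCGAACGATGTTTTCTTTATTGTCTCGCGCGGTAGACTAATTGAACGCGACGGT, then reverse).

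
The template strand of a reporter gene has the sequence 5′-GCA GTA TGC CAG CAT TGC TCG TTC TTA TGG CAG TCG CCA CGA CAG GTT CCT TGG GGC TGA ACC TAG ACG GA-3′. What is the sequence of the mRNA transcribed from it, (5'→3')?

5′-UCCGUCUAGGUUCAGCCCCAAGGAACCUGUCGUGGCGACUGCCAUAAGAACGAGCAAUGCUGGCAUACUGC-3′

RNA polymerase reads the template 3'→5' and synthesizes mRNA 5'→3' by base-pairing (A→U, T→A, G↔C). The complement of the template is CGTCATACGGTCGTAACGAGCAAGAATACCGTCAGCGGTGCTGTCCAAGGAACCCCGACTTGGATCTGCCT; antiparallel, so 5'→3' the coding strand is TCCGTCTAGGTTCAGCCCCAAGGAACCTGTCGTGGCGACTGCCATAAGAACGAGCAATGCTGGCATACTGC. Replace T with U for the mRNA.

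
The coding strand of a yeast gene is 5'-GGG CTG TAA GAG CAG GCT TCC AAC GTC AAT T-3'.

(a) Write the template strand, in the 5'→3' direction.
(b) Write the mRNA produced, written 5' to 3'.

(a) 5'-AATTGACGTTGGAAGCCTGCTCTTACAGCCC-3'
(b) 5'-GGGCUGUAAGAGCAGGCUUCCAACGUCAAUU-3'

(a) The template strand is the reverse complement of the coding strand: complement CCCGACATTCTCGTCCGAAGGTTGCAGTTAA, then reverse.
(b) mRNA matches the coding strand with T→U.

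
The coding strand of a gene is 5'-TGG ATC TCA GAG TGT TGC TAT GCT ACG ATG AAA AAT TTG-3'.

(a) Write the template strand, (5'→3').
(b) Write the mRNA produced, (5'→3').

(a) The template strand is the reverse complement of the coding strand: complement ACCTAGAGTCTCACAACGATACGATGCTACTTTTTAAAC, then reverse.
(b) mRNA matches the coding strand with T→U.

(a) 5'-CAAATTTTTCATCGTAGCATAGCAACACTCTGAGATCCA-3'
(b) 5'-UGGAUCUCAGAGUGUUGCUAUGCUACGAUGAAAAAUUUG-3'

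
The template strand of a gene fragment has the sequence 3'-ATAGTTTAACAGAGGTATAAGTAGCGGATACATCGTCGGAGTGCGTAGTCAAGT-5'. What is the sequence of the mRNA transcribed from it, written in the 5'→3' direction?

5'-UAUCAAAUUGUCUCCAUAUUCAUCGCCUAUGUAGCAGCCUCACGCAUCAGUUCA-3'

Reading the template 3'→5' as shown, RNA polymerase pairs each base (A→U, T→A, G↔C) to build mRNA 5'→3' directly.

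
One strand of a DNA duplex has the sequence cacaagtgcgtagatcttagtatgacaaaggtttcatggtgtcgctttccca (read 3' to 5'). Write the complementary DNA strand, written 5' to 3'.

5′-GTGTTCACGCATCTAGAATCATACTGTTTCCAAAGTACCACAGCGAAAGGGT-3′

The strand is given 3'→5', so its complement runs 5'→3' in the same left-to-right order: pair each base A↔T, G↔C.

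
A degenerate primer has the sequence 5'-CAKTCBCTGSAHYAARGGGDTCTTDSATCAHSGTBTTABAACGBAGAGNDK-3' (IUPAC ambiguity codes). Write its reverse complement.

5'-MHNCTCTVCGTTVTAAVACSDTGATSHAAGAHCCCYTTRDTSCAGVGAMTG-3'

Standard pairs A↔T, G↔C; ambiguity codes pair R↔Y, K↔M, S↔S, B↔V, D↔H, N↔N. Complement (GTMAGVGACSTDRTTYCCCHAGAAHSTAGTDSCAVAATVTTGCVTCTCNHM), then reverse for 5'→3'.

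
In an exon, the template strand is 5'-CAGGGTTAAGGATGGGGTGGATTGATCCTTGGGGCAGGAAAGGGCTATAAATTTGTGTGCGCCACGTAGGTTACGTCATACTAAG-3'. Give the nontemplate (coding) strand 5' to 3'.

5'-CTTAGTATGACGTAACCTACGTGGCGCACACAAATTTATAGCCCTTTCCTGCCCCAAGGATCAATCCACCCCATCCTTAACCCTG-3'

The coding strand is complementary and antiparallel to the template: take the complement (A↔T, G↔C) and reverse.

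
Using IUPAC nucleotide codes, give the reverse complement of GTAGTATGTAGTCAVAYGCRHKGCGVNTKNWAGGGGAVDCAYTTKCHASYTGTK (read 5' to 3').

Standard pairs A↔T, G↔C; ambiguity codes pair R↔Y, K↔M, W↔W, S↔S, D↔H, V↔B, N↔N. Complement (CATCATACATCAGTBTRCGYDMCGCBNAMNWTCCCCTBHGTRAAMGDTSRACAM), then reverse for 5'→3'.

5′-MACARSTDGMAARTGHBTCCCCTWNMANBCGCMDYGCRTBTGACTACATACTAC-3′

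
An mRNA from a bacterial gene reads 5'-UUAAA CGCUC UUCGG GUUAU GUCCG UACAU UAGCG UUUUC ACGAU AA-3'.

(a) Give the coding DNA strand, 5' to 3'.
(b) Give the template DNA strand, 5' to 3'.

(a) The coding strand matches the mRNA with U→T.
(b) The template strand is the reverse complement of the coding strand.

(a) 5'-TTAAACGCTCTTCGGGTTATGTCCGTACATTAGCGTTTTCACGATAA-3'
(b) 5'-TTATCGTGAAAACGCTAATGTACGGACATAACCCGAAGAGCGTTTAA-3'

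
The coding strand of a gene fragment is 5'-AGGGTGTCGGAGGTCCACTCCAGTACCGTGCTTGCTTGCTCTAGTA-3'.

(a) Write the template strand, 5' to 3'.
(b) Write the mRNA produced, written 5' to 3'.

(a) 5'-TACTAGAGCAAGCAAGCACGGTACTGGAGTGGACCTCCGACACCCT-3'
(b) 5'-AGGGUGUCGGAGGUCCACUCCAGUACCGUGCUUGCUUGCUCUAGUA-3'

(a) The template strand is the reverse complement of the coding strand: complement TCCCACAGCCTCCAGGTGAGGTCATGGCACGAACGAACGAGATCAT, then reverse.
(b) mRNA matches the coding strand with T→U.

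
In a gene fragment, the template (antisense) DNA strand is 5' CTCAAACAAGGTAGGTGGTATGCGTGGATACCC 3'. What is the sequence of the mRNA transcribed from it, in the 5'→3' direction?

The mRNA has the sequence of the coding strand (reverse complement of the template) with T→U. Reverse complement of CTCAAACAAGGTAGGTGGTATGCGTGGATACCC is GGGTATCCACGCATACCACCTACCTTGTTTGAG; then T→U.

5'-GGGUAUCCACGCAUACCACCUACCUUGUUUGAG-3'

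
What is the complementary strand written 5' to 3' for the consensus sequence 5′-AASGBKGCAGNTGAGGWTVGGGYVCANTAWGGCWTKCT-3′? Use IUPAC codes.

Standard pairs A↔T, G↔C; ambiguity codes pair Y↔R, K↔M, W↔W, S↔S, B↔V, N↔N. Complement (TTSCVMCGTCNACTCCWABCCCRBGTNATWCCGWAMGA), then reverse for 5'→3'.

5'-AGMAWGCCWTANTGBRCCCBAWCCTCANCTGCMVCSTT-3'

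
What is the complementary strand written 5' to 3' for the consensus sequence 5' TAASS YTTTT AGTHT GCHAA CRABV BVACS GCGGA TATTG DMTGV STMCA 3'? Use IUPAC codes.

5'-TGKASBCAKHCAATATCCGCSGTBVBVTYGTTDGCADACTAAAARSSTTA-3'

Standard pairs A↔T, G↔C; ambiguity codes pair R↔Y, M↔K, S↔S, B↔V, D↔H. Complement (ATTSSRAAAATCADACGDTTGYTVBVBTGSCGCCTATAACHKACBSAKGT), then reverse for 5'→3'.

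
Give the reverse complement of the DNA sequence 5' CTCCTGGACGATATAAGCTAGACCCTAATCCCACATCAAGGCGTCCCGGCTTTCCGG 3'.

5'-CCGGAAAGCCGGGACGCCTTGATGTGGGATTAGGGTCTAGCTTATATCGTCCAGGAG-3'

Complement each base (A↔T, G↔C): GAGGACCTGCTATATTCGATCTGGGATTAGGGTGTAGTTCCGCAGGGCCGAAAGGCC. Then reverse.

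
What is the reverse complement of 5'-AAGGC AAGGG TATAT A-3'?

Complement each base (A↔T, G↔C): TTCCGTTCCCATATAT. Then reverse.

5′-TATATACCCTTGCCTT-3′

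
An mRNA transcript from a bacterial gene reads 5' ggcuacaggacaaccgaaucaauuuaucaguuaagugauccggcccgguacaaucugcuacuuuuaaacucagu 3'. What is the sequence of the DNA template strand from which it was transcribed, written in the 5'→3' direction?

5′-ACTGAGTTTAAAAGTAGCAGATTGTACCGGGCCGGATCACTTAACTGATAAATTGATTCGGTTGTCCTGTAGCC-3′

Replace U with T to get the coding DNA strand: GGCTACAGGACAACCGAATCAATTTATCAGTTAAGTGATCCGGCCCGGTACAATCTGCTACTTTTAAACTCAGT. The template strand is its reverse complement (complement CCGATGTCCTGTTGGCTTAGTTAAATAGTCAATTCACTAGGCCGGGCCATGTTAGACGATGAAAATTTGAGTCA, then reverse).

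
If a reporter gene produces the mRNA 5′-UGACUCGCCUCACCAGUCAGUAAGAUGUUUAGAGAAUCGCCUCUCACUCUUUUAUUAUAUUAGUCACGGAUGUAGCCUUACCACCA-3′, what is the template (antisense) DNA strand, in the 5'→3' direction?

5'-TGGTGGTAAGGCTACATCCGTGACTAATATAATAAAAGAGTGAGAGGCGATTCTCTAAACATCTTACTGACTGGTGAGGCGAGTCA-3'

Replace U with T to get the coding DNA strand: TGACTCGCCTCACCAGTCAGTAAGATGTTTAGAGAATCGCCTCTCACTCTTTTATTATATTAGTCACGGATGTAGCCTTACCACCA. The template strand is its reverse complement (complement ACTGAGCGGAGTGGTCAGTCATTCTACAAATCTCTTAGCGGAGAGTGAGAAAATAATATAATCAGTGCCTACATCGGAATGGTGGT, then reverse).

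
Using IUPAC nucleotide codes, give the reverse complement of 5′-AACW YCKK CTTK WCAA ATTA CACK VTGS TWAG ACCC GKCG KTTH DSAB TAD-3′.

5'-HTAVTSHDAAMCGMCGGGTCTWASCABMGTGTAATTTGWMAAGMMGRWGTT-3'

Standard pairs A↔T, G↔C; ambiguity codes pair Y↔R, K↔M, W↔W, S↔S, B↔V, D↔H. Complement (TTGWRGMMGAAMWGTTTAATGTGMBACSAWTCTGGGCMGCMAADHSTVATH), then reverse for 5'→3'.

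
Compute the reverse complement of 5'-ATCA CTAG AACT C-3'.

5'-GAGTTCTAGTGAT-3'

Reading the sequence 3'→5' and pairing each base (A↔T, G↔C) gives the reverse complement directly.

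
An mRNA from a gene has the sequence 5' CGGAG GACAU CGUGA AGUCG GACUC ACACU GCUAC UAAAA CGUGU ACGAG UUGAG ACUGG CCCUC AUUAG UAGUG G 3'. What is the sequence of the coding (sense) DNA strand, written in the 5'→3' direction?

5'-CGGAGGACATCGTGAAGTCGGACTCACACTGCTACTAAAACGTGTACGAGTTGAGACTGGCCCTCATTAGTAGTGG-3'

The coding DNA strand has the same 5'→3' sequence as the mRNA with U replaced by T.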